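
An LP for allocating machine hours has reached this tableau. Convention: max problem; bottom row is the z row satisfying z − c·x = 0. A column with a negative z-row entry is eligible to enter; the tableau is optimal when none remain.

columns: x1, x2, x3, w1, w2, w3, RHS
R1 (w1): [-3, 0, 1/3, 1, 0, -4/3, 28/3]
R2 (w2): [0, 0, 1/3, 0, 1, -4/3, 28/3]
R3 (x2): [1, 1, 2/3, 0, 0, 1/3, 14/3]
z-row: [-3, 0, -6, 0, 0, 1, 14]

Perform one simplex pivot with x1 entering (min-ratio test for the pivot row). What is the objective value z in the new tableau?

28

Ratio test on column x1 — row 1: entry -3 ≤ 0; row 2: entry 0 ≤ 0; row 3: (14/3)/1 = 14/3. Minimum is 14/3 at row 3 (x2 leaves); pivot element 1.
Pivot on row 3; the z-row RHS becomes 14 − (-3)·(14/3) = 28.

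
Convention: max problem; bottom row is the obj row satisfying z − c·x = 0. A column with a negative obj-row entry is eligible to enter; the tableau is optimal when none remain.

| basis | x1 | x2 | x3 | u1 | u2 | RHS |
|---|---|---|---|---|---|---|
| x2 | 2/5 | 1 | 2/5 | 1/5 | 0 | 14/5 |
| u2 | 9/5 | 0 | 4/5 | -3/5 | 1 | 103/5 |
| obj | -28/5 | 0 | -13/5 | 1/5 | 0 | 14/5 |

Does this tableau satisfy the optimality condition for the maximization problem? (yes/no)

The obj-row has a negative entry -28/5 in column x1, so it is not optimal.

no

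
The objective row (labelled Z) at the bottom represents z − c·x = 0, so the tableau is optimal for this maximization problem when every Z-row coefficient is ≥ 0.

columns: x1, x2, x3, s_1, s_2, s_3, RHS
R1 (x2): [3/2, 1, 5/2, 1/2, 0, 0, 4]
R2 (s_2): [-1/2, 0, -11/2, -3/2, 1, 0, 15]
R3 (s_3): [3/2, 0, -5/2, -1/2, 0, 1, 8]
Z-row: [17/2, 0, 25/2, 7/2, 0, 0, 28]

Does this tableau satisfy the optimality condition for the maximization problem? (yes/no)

yes

Every Z-row coefficient is ≥ 0, so the tableau is optimal.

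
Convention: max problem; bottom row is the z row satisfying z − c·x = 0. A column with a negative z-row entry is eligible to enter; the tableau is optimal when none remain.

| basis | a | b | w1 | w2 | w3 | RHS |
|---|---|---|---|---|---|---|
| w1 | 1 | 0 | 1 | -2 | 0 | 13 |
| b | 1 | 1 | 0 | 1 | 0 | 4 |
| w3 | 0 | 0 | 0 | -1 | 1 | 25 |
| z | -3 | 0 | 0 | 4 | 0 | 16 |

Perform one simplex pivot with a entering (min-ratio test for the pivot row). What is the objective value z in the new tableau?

Ratio test on column a — row 1: 13/1 = 13; row 2: 4/1 = 4; row 3: entry 0 ≤ 0. Minimum is 4 at row 2 (b leaves); pivot element 1.
Pivot on row 2; the z-row RHS becomes 16 − (-3)·4 = 28.

28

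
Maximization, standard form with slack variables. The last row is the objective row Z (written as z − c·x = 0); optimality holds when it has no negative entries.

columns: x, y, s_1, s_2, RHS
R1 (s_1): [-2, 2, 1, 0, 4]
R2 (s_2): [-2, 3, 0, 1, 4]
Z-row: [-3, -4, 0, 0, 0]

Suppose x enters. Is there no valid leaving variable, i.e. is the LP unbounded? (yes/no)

yes

Every constraint-row entry in column x is ≤ 0, so increasing x is unbounded.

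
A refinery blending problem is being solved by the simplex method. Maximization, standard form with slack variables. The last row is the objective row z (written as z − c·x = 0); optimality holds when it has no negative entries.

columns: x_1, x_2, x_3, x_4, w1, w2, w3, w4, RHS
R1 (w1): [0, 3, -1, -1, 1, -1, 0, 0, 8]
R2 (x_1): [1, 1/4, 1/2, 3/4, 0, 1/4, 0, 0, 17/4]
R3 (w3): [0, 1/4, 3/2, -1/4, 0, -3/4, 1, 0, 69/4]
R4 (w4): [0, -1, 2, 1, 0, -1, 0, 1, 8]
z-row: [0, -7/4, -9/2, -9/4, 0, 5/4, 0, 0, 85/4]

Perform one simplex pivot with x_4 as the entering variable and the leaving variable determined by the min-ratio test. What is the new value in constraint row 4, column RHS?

7/3

Ratio test on column x_4 — row 1: entry -1 ≤ 0; row 2: (17/4)/(3/4) = 17/3; row 3: entry -1/4 ≤ 0; row 4: 8/1 = 8. Minimum is 17/3 at row 2 (x_1 leaves); pivot element 3/4.
Divide row 2 by 3/4; eliminate column x_4 from the other rows.
Row 4 update in column RHS: 8 − 1·(17/3) = 7/3.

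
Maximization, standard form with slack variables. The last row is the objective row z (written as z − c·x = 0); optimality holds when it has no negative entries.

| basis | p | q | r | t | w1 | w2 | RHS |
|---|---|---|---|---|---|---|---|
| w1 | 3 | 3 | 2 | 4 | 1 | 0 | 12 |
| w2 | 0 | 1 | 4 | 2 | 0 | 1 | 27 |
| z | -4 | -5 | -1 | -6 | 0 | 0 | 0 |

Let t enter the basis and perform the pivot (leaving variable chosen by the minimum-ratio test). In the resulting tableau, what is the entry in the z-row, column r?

2

Ratio test on column t — row 1: 12/4 = 3; row 2: 27/2 = 27/2. Minimum is 3 at row 1 (w1 leaves); pivot element 4.
Divide row 1 by 4; eliminate column t from the other rows.
z-row update in column r: -1 − (-6)·(1/2) = 2.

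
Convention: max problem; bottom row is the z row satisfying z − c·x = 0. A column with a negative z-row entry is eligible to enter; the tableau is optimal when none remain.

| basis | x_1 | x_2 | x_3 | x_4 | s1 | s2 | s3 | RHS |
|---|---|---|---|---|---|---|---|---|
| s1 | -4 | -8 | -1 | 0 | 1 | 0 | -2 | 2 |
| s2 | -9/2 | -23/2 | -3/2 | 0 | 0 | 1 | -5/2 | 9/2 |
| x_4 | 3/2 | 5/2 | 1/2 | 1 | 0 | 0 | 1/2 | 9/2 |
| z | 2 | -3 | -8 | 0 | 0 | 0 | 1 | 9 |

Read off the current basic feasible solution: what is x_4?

x_4 is basic (row 3); its value is the RHS of that row, 9/2.

9/2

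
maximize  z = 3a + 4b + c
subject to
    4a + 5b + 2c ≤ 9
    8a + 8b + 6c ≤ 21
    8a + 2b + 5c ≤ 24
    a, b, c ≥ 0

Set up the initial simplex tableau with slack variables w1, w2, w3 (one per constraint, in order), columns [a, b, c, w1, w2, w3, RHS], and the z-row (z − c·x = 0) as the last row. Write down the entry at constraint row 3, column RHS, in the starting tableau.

The RHS of constraint 3 is b_3 = 24.

24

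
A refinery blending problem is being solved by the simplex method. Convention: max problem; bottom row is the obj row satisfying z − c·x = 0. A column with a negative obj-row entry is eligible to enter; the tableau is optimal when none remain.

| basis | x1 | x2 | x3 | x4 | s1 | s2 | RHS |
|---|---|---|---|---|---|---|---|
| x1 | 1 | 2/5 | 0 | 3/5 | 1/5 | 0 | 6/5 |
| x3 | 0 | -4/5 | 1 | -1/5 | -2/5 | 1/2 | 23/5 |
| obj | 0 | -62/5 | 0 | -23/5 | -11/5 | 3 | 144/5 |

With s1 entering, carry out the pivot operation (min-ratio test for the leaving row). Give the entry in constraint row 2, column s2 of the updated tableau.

1/2

Ratio test on column s1 — row 1: (6/5)/(1/5) = 6; row 2: entry -2/5 ≤ 0. Minimum is 6 at row 1 (x1 leaves); pivot element 1/5.
Divide row 1 by 1/5; eliminate column s1 from the other rows.
Row 2 update in column s2: 1/2 − (-2/5)·0 = 1/2.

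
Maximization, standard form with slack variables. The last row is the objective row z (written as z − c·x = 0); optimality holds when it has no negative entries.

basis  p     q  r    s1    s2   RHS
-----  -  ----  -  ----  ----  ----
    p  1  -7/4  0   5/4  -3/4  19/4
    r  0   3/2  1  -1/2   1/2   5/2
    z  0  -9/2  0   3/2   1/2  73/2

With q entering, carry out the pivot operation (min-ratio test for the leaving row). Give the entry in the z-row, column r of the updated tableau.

3

Ratio test on column q — row 1: entry -7/4 ≤ 0; row 2: (5/2)/(3/2) = 5/3. Minimum is 5/3 at row 2 (r leaves); pivot element 3/2.
Divide row 2 by 3/2; eliminate column q from the other rows.
z-row update in column r: 0 − (-9/2)·(2/3) = 3.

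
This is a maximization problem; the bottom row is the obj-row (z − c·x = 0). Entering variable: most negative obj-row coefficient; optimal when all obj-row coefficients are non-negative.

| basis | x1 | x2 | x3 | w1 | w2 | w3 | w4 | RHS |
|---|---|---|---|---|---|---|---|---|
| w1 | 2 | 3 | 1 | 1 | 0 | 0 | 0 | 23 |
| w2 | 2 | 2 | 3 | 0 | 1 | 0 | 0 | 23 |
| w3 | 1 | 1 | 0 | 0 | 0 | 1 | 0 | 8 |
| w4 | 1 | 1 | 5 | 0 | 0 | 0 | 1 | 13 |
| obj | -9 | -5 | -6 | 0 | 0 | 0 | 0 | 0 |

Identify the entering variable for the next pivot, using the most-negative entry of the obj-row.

Negative obj-row entries: x1: -9, x2: -5, x3: -6.
The most negative is -9 in column x1, so x1 enters.

x1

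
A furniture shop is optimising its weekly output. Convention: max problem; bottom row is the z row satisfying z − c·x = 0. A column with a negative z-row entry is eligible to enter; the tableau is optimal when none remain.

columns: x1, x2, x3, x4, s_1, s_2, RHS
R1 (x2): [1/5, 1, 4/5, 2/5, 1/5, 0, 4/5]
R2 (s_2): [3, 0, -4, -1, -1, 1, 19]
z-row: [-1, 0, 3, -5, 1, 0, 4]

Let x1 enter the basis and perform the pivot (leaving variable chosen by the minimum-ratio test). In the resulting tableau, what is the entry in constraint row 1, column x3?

Ratio test on column x1 — row 1: (4/5)/(1/5) = 4; row 2: 19/3 = 19/3. Minimum is 4 at row 1 (x2 leaves); pivot element 1/5.
Divide row 1 by 1/5; eliminate column x1 from the other rows.
In the new row 1, the x3 entry is the old entry divided by the pivot: (4/5)/(1/5) = 4.

4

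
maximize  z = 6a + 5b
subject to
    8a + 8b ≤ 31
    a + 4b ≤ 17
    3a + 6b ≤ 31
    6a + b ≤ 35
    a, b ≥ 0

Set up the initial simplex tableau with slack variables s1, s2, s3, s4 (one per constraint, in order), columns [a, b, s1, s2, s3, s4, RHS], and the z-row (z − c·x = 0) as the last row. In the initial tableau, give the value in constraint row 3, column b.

6

Constraint 3 has coefficient 6 on b.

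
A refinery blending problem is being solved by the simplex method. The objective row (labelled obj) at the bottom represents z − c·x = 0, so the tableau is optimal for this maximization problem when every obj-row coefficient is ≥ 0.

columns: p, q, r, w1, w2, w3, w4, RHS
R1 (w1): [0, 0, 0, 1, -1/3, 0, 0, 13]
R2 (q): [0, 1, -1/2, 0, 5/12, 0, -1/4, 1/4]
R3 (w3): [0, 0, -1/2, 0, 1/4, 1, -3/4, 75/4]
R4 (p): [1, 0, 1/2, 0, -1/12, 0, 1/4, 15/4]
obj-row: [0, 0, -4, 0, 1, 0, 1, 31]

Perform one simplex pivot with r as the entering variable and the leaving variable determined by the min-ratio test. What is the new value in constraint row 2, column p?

1

Ratio test on column r — row 1: entry 0 ≤ 0; row 2: entry -1/2 ≤ 0; row 3: entry -1/2 ≤ 0; row 4: (15/4)/(1/2) = 15/2. Minimum is 15/2 at row 4 (p leaves); pivot element 1/2.
Divide row 4 by 1/2; eliminate column r from the other rows.
Row 2 update in column p: 0 − (-1/2)·2 = 1.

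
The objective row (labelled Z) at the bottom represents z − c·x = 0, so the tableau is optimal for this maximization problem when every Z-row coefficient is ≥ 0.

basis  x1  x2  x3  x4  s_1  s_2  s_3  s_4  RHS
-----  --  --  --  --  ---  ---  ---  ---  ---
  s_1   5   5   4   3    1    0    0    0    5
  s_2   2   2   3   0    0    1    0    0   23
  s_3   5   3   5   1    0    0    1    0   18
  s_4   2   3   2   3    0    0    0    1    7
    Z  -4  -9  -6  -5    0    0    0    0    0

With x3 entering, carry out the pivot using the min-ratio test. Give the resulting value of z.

Ratio test on column x3 — row 1: 5/4 = 5/4; row 2: 23/3 = 23/3; row 3: 18/5 = 18/5; row 4: 7/2 = 7/2. Minimum is 5/4 at row 1 (s_1 leaves); pivot element 4.
Pivot on row 1; the Z-row RHS becomes 0 − (-6)·(5/4) = 15/2.

15/2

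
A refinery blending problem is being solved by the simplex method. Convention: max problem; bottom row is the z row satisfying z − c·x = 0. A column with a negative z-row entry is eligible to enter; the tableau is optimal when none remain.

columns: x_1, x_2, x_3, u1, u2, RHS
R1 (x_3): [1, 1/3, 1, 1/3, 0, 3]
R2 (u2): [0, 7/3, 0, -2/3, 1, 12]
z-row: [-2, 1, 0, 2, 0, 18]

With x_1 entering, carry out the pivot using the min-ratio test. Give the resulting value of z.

Ratio test on column x_1 — row 1: 3/1 = 3; row 2: entry 0 ≤ 0. Minimum is 3 at row 1 (x_3 leaves); pivot element 1.
Pivot on row 1; the z-row RHS becomes 18 − (-2)·3 = 24.

24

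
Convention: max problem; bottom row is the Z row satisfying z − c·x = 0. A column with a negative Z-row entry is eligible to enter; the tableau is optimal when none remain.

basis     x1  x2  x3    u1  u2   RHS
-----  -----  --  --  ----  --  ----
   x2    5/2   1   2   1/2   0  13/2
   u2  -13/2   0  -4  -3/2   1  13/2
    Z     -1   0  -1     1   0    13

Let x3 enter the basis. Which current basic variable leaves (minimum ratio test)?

Column x3 entries and ratios — x2: (13/2)/2 = 13/4; u2: -4 ≤ 0, skip.
Smallest ratio is 13/4 in the row of x2, so x2 leaves.

x2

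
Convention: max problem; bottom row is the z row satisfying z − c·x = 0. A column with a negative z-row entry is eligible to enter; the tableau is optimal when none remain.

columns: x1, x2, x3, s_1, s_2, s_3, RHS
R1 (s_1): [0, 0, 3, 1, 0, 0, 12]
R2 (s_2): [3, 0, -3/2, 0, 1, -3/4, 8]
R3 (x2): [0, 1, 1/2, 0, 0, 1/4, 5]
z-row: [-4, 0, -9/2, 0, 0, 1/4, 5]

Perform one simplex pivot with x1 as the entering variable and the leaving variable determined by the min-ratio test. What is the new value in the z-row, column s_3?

-3/4

Ratio test on column x1 — row 1: entry 0 ≤ 0; row 2: 8/3 = 8/3; row 3: entry 0 ≤ 0. Minimum is 8/3 at row 2 (s_2 leaves); pivot element 3.
Divide row 2 by 3; eliminate column x1 from the other rows.
z-row update in column s_3: 1/4 − (-4)·(-1/4) = -3/4.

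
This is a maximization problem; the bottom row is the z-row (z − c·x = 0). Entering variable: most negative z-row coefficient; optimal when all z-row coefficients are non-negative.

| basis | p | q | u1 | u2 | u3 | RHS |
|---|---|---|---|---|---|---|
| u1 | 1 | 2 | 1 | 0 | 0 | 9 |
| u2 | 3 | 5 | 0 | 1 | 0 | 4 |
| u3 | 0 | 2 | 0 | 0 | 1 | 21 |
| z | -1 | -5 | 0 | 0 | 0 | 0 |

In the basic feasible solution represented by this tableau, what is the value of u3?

u3 is basic (row 3); its value is the RHS of that row, 21.

21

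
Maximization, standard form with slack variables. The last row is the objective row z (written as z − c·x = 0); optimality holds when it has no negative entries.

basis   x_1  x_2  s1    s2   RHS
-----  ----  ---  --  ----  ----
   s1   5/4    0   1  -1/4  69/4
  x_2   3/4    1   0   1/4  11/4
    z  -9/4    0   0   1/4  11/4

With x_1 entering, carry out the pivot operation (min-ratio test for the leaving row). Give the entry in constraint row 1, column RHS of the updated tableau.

38/3

Ratio test on column x_1 — row 1: (69/4)/(5/4) = 69/5; row 2: (11/4)/(3/4) = 11/3. Minimum is 11/3 at row 2 (x_2 leaves); pivot element 3/4.
Divide row 2 by 3/4; eliminate column x_1 from the other rows.
Row 1 update in column RHS: 69/4 − (5/4)·(11/3) = 38/3.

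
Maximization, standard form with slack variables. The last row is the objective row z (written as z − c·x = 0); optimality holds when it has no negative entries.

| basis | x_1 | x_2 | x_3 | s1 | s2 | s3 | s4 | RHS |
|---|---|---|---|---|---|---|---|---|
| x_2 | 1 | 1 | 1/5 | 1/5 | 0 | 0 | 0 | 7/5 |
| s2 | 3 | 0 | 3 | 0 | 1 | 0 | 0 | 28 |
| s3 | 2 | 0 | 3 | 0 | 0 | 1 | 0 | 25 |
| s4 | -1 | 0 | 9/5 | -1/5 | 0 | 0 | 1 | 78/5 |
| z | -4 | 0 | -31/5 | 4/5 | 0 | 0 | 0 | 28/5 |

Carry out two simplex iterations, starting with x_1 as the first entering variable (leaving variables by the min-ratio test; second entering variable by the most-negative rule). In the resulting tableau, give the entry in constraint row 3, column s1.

Ratio test on column x_1 — row 1: (7/5)/1 = 7/5; row 2: 28/3 = 28/3; row 3: 25/2 = 25/2; row 4: entry -1 ≤ 0. Minimum is 7/5 at row 1 (x_2 leaves); pivot element 1.
Divide row 1 by 1; eliminate column x_1 from the other rows.
Second iteration: most negative z-row entry is -27/5 in column x_3, so x_3 enters.
Ratio test on column x_3 — row 1: (7/5)/(1/5) = 7; row 2: (119/5)/(12/5) = 119/12; row 3: (111/5)/(13/5) = 111/13; row 4: 17/2 = 17/2. Minimum is 7 at row 1 (x_1 leaves); pivot element 1/5.
Divide row 1 by 1/5; eliminate column x_3 from the other rows.
After both pivots, the entry at constraint row 3, column s1 is -3.

-3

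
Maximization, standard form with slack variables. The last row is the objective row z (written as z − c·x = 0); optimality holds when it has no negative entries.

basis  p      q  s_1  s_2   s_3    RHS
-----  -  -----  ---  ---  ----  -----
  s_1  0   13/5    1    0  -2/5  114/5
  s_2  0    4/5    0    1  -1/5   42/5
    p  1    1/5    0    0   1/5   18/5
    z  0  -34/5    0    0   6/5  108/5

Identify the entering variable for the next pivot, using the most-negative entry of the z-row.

q

Negative z-row entries: q: -34/5.
The most negative is -34/5 in column q, so q enters.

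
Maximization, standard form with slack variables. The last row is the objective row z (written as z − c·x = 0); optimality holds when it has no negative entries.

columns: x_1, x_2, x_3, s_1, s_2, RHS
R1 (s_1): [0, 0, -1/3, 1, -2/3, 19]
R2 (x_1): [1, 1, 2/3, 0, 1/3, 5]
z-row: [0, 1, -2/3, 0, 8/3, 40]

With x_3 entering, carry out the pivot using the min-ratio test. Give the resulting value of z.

45

Ratio test on column x_3 — row 1: entry -1/3 ≤ 0; row 2: 5/(2/3) = 15/2. Minimum is 15/2 at row 2 (x_1 leaves); pivot element 2/3.
Pivot on row 2; the z-row RHS becomes 40 − (-2/3)·(15/2) = 45.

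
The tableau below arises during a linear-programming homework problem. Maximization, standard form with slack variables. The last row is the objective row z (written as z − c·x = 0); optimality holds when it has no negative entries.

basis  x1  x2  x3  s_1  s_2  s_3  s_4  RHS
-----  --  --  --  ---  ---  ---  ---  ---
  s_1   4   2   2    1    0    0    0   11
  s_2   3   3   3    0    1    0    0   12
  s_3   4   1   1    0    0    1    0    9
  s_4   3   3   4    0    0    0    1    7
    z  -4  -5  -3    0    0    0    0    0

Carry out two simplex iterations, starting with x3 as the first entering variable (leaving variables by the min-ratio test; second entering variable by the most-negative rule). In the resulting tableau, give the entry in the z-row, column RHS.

35/3

Ratio test on column x3 — row 1: 11/2 = 11/2; row 2: 12/3 = 4; row 3: 9/1 = 9; row 4: 7/4 = 7/4. Minimum is 7/4 at row 4 (s_4 leaves); pivot element 4.
Divide row 4 by 4; eliminate column x3 from the other rows.
Second iteration: most negative z-row entry is -11/4 in column x2, so x2 enters.
Ratio test on column x2 — row 1: (15/2)/(1/2) = 15; row 2: (27/4)/(3/4) = 9; row 3: (29/4)/(1/4) = 29; row 4: (7/4)/(3/4) = 7/3. Minimum is 7/3 at row 4 (x3 leaves); pivot element 3/4.
Divide row 4 by 3/4; eliminate column x2 from the other rows.
After both pivots, the entry at the z-row, column RHS is 35/3.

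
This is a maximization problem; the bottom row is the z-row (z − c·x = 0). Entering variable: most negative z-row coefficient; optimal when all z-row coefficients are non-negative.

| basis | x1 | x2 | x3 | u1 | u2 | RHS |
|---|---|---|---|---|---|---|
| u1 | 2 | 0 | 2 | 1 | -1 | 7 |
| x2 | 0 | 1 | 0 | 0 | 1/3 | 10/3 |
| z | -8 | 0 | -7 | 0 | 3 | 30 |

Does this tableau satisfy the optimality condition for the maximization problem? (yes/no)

no

The z-row has a negative entry -8 in column x1, so it is not optimal.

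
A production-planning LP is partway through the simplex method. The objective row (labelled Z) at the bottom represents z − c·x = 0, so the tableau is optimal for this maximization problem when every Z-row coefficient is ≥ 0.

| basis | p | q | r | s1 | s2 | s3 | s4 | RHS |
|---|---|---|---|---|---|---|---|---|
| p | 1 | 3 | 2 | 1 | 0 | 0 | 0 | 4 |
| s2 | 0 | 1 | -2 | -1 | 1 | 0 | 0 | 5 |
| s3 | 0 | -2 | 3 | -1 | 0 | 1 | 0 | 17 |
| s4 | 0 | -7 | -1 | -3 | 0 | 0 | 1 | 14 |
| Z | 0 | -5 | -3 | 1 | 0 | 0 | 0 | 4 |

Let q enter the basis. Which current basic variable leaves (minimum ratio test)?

Column q entries and ratios — p: 4/3 = 4/3; s2: 5/1 = 5; s3: -2 ≤ 0, skip; s4: -7 ≤ 0, skip.
Smallest ratio is 4/3 in the row of p, so p leaves.

p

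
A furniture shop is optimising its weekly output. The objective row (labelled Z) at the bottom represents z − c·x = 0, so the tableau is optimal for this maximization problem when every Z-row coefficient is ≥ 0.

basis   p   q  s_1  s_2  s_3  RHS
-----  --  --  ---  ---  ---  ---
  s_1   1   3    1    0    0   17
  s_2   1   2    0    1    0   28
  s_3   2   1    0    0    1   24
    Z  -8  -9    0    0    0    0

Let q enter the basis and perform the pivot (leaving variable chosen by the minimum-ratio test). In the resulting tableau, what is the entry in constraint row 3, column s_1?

Ratio test on column q — row 1: 17/3 = 17/3; row 2: 28/2 = 14; row 3: 24/1 = 24. Minimum is 17/3 at row 1 (s_1 leaves); pivot element 3.
Divide row 1 by 3; eliminate column q from the other rows.
Row 3 update in column s_1: 0 − 1·(1/3) = -1/3.

-1/3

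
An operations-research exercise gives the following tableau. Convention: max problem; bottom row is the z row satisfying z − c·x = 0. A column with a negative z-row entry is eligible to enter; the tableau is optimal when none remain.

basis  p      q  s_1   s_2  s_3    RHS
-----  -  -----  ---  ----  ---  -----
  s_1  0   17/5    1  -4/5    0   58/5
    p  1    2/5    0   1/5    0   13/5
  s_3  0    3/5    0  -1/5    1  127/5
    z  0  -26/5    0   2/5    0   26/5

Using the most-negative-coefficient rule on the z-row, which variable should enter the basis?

q

Negative z-row entries: q: -26/5.
The most negative is -26/5 in column q, so q enters.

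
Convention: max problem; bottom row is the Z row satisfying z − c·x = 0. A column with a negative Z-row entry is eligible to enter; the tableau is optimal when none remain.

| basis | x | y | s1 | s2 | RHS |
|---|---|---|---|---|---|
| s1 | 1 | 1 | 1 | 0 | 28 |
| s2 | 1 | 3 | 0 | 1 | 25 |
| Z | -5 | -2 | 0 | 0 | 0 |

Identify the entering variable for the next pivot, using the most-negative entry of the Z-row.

x

Negative Z-row entries: x: -5, y: -2.
The most negative is -5 in column x, so x enters.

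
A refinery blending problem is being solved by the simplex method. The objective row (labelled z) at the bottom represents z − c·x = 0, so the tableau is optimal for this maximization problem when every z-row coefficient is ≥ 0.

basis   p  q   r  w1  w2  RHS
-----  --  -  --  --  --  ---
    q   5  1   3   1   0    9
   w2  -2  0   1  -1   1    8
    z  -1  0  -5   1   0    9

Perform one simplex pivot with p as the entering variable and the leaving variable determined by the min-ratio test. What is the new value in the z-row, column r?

Ratio test on column p — row 1: 9/5 = 9/5; row 2: entry -2 ≤ 0. Minimum is 9/5 at row 1 (q leaves); pivot element 5.
Divide row 1 by 5; eliminate column p from the other rows.
z-row update in column r: -5 − (-1)·(3/5) = -22/5.

-22/5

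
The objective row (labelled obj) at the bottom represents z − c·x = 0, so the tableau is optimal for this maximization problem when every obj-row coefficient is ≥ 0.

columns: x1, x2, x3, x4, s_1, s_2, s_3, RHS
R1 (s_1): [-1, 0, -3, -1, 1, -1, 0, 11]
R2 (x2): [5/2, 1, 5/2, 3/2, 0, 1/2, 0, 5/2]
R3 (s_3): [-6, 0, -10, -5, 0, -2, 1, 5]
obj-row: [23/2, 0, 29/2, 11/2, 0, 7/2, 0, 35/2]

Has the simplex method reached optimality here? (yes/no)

yes

Every obj-row coefficient is ≥ 0, so the tableau is optimal.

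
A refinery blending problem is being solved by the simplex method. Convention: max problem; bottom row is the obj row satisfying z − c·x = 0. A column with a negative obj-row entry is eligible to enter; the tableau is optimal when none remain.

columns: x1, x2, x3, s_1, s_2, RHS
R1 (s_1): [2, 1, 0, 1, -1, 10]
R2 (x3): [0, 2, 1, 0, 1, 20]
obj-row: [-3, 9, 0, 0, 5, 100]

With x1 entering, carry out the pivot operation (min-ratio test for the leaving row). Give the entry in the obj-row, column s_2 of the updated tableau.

7/2

Ratio test on column x1 — row 1: 10/2 = 5; row 2: entry 0 ≤ 0. Minimum is 5 at row 1 (s_1 leaves); pivot element 2.
Divide row 1 by 2; eliminate column x1 from the other rows.
obj-row update in column s_2: 5 − (-3)·(-1/2) = 7/2.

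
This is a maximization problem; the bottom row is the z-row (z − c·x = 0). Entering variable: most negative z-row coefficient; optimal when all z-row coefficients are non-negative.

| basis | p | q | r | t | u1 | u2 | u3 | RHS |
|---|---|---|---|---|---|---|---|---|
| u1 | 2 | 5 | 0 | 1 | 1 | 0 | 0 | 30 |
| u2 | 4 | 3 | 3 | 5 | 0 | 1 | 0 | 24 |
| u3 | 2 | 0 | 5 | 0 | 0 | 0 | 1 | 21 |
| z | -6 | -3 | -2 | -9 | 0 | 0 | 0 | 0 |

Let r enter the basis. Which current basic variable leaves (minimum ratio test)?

Column r entries and ratios — u1: 0 ≤ 0, skip; u2: 24/3 = 8; u3: 21/5 = 21/5.
Smallest ratio is 21/5 in the row of u3, so u3 leaves.

u3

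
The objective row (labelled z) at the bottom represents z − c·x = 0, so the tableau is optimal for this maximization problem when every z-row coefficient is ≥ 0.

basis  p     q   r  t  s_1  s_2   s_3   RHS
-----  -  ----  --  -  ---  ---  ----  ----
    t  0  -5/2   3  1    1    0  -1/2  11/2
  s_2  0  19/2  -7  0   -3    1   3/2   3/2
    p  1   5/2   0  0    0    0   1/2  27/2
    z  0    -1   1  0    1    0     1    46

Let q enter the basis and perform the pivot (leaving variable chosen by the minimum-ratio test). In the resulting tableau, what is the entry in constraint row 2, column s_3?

3/19

Ratio test on column q — row 1: entry -5/2 ≤ 0; row 2: (3/2)/(19/2) = 3/19; row 3: (27/2)/(5/2) = 27/5. Minimum is 3/19 at row 2 (s_2 leaves); pivot element 19/2.
Divide row 2 by 19/2; eliminate column q from the other rows.
In the new row 2, the s_3 entry is the old entry divided by the pivot: (3/2)/(19/2) = 3/19.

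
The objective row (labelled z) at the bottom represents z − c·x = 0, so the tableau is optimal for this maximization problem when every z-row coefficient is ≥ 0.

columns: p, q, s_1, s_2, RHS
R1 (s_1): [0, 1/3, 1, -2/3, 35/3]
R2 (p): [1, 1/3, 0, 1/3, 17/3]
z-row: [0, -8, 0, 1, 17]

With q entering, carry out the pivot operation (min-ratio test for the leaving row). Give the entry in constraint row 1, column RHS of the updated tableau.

Ratio test on column q — row 1: (35/3)/(1/3) = 35; row 2: (17/3)/(1/3) = 17. Minimum is 17 at row 2 (p leaves); pivot element 1/3.
Divide row 2 by 1/3; eliminate column q from the other rows.
Row 1 update in column RHS: 35/3 − (1/3)·17 = 6.

6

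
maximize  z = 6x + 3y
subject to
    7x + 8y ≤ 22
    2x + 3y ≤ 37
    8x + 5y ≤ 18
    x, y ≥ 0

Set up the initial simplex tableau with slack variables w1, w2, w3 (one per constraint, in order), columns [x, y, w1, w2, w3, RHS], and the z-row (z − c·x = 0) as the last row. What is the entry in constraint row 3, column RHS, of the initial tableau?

18

The RHS of constraint 3 is b_3 = 18.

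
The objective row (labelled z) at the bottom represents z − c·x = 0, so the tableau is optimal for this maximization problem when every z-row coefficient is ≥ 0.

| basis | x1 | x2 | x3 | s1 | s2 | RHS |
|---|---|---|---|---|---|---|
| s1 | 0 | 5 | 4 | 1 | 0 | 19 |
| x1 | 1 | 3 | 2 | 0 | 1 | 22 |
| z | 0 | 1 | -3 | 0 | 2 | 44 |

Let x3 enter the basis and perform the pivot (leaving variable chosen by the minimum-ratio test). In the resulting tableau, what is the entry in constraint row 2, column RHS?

Ratio test on column x3 — row 1: 19/4 = 19/4; row 2: 22/2 = 11. Minimum is 19/4 at row 1 (s1 leaves); pivot element 4.
Divide row 1 by 4; eliminate column x3 from the other rows.
Row 2 update in column RHS: 22 − 2·(19/4) = 25/2.

25/2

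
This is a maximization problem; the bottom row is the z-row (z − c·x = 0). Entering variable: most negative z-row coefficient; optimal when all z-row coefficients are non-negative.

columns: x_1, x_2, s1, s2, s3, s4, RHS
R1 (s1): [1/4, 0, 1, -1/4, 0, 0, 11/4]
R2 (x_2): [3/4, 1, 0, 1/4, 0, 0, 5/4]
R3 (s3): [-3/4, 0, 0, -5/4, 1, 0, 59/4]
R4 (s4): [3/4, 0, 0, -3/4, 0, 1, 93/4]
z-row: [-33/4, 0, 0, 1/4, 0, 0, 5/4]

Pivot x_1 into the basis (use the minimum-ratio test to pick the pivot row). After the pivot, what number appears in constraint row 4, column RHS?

22

Ratio test on column x_1 — row 1: (11/4)/(1/4) = 11; row 2: (5/4)/(3/4) = 5/3; row 3: entry -3/4 ≤ 0; row 4: (93/4)/(3/4) = 31. Minimum is 5/3 at row 2 (x_2 leaves); pivot element 3/4.
Divide row 2 by 3/4; eliminate column x_1 from the other rows.
Row 4 update in column RHS: 93/4 − (3/4)·(5/3) = 22.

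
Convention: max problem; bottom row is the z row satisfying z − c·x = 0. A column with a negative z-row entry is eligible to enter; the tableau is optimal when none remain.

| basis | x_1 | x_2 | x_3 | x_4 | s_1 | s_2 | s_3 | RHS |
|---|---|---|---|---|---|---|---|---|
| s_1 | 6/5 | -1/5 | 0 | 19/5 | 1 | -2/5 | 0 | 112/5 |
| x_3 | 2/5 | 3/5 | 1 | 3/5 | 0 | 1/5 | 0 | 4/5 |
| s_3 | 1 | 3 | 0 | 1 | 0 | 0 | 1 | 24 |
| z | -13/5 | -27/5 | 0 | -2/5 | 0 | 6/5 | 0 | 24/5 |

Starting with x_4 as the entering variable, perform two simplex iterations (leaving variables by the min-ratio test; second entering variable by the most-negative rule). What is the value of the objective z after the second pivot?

Ratio test on column x_4 — row 1: (112/5)/(19/5) = 112/19; row 2: (4/5)/(3/5) = 4/3; row 3: 24/1 = 24. Minimum is 4/3 at row 2 (x_3 leaves); pivot element 3/5.
Pivot on row 2; the z-row RHS becomes 24/5 − (-2/5)·(4/3) = 16/3.
Next entering variable (most negative z-row entry -5): x_2.
Ratio test on column x_2 — row 1: entry -4 ≤ 0; row 2: (4/3)/1 = 4/3; row 3: (68/3)/2 = 34/3. Minimum is 4/3 at row 2 (x_4 leaves); pivot element 1.
After the second pivot the z-row RHS is 16/3 − (-5)·(4/3) = 12.

12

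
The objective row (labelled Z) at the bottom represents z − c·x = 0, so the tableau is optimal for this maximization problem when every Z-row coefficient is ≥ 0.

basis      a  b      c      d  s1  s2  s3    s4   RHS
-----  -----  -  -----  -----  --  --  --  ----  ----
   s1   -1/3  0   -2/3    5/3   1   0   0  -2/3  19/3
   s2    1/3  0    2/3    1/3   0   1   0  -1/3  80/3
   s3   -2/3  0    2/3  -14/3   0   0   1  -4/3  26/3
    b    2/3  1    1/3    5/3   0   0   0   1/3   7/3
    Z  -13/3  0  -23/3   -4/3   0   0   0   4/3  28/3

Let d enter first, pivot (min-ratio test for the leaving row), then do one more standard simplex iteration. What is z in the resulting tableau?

Ratio test on column d — row 1: (19/3)/(5/3) = 19/5; row 2: (80/3)/(1/3) = 80; row 3: entry -14/3 ≤ 0; row 4: (7/3)/(5/3) = 7/5. Minimum is 7/5 at row 4 (b leaves); pivot element 5/3.
Pivot on row 4; the Z-row RHS becomes 28/3 − (-4/3)·(7/5) = 56/5.
Next entering variable (most negative Z-row entry -37/5): c.
Ratio test on column c — row 1: entry -1 ≤ 0; row 2: (131/5)/(3/5) = 131/3; row 3: (76/5)/(8/5) = 19/2; row 4: (7/5)/(1/5) = 7. Minimum is 7 at row 4 (d leaves); pivot element 1/5.
After the second pivot the Z-row RHS is 56/5 − (-37/5)·7 = 63.

63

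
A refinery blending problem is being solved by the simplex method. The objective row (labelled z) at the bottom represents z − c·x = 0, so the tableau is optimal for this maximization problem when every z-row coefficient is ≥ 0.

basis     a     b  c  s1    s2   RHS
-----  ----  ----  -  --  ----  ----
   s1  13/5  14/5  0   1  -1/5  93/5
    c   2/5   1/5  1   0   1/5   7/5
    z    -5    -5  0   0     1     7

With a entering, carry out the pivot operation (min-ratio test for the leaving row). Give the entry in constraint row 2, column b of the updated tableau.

1/2

Ratio test on column a — row 1: (93/5)/(13/5) = 93/13; row 2: (7/5)/(2/5) = 7/2. Minimum is 7/2 at row 2 (c leaves); pivot element 2/5.
Divide row 2 by 2/5; eliminate column a from the other rows.
In the new row 2, the b entry is the old entry divided by the pivot: (1/5)/(2/5) = 1/2.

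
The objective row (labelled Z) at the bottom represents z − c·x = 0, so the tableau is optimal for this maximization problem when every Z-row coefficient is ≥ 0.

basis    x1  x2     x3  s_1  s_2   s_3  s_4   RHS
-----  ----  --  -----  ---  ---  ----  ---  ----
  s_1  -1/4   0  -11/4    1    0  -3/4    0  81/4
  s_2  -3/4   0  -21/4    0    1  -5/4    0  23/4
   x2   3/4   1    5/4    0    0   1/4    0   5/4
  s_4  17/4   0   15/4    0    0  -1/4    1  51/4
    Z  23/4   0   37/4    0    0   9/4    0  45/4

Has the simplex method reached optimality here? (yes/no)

yes

Every Z-row coefficient is ≥ 0, so the tableau is optimal.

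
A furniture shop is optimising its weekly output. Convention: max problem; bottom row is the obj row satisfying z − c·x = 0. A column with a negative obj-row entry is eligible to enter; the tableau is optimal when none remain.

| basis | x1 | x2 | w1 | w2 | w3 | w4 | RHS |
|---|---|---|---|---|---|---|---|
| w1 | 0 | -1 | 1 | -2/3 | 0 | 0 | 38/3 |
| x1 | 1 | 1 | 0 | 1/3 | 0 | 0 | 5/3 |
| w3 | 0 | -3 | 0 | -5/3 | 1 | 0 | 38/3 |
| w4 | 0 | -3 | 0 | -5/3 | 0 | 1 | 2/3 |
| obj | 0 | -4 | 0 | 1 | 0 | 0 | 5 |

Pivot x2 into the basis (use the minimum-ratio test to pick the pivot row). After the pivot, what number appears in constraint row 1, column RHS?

43/3

Ratio test on column x2 — row 1: entry -1 ≤ 0; row 2: (5/3)/1 = 5/3; row 3: entry -3 ≤ 0; row 4: entry -3 ≤ 0. Minimum is 5/3 at row 2 (x1 leaves); pivot element 1.
Divide row 2 by 1; eliminate column x2 from the other rows.
Row 1 update in column RHS: 38/3 − (-1)·(5/3) = 43/3.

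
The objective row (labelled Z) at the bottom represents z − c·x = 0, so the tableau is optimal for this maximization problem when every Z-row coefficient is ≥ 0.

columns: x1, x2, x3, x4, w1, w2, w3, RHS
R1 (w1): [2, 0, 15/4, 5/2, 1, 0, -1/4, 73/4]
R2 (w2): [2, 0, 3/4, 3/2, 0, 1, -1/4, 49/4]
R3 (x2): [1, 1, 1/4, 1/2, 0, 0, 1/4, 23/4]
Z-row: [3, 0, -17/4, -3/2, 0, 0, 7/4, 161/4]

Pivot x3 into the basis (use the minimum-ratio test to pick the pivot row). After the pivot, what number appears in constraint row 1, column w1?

4/15

Ratio test on column x3 — row 1: (73/4)/(15/4) = 73/15; row 2: (49/4)/(3/4) = 49/3; row 3: (23/4)/(1/4) = 23. Minimum is 73/15 at row 1 (w1 leaves); pivot element 15/4.
Divide row 1 by 15/4; eliminate column x3 from the other rows.
In the new row 1, the w1 entry is the old entry divided by the pivot: 1/(15/4) = 4/15.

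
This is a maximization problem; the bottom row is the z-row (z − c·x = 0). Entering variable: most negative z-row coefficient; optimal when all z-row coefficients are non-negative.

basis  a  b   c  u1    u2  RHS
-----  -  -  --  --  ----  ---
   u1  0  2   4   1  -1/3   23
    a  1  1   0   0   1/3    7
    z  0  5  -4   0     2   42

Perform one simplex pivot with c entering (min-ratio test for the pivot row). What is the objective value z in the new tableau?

Ratio test on column c — row 1: 23/4 = 23/4; row 2: entry 0 ≤ 0. Minimum is 23/4 at row 1 (u1 leaves); pivot element 4.
Pivot on row 1; the z-row RHS becomes 42 − (-4)·(23/4) = 65.

65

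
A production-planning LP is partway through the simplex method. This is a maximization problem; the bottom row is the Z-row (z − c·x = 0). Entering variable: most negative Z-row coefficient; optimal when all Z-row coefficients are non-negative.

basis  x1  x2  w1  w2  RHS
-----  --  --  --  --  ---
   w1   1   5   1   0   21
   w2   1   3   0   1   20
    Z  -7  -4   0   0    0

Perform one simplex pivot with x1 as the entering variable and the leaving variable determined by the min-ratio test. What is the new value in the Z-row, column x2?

Ratio test on column x1 — row 1: 21/1 = 21; row 2: 20/1 = 20. Minimum is 20 at row 2 (w2 leaves); pivot element 1.
Divide row 2 by 1; eliminate column x1 from the other rows.
Z-row update in column x2: -4 − (-7)·3 = 17.

17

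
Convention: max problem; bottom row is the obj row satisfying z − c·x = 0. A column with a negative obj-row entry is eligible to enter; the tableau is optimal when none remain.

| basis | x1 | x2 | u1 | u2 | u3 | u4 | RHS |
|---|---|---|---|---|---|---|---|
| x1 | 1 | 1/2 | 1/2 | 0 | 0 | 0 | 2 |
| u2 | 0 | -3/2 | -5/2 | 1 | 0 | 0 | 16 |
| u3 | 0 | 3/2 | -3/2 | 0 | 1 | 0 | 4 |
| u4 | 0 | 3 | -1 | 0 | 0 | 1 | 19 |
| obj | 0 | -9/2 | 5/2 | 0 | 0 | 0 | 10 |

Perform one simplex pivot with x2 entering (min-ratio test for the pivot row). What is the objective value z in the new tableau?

Ratio test on column x2 — row 1: 2/(1/2) = 4; row 2: entry -3/2 ≤ 0; row 3: 4/(3/2) = 8/3; row 4: 19/3 = 19/3. Minimum is 8/3 at row 3 (u3 leaves); pivot element 3/2.
Pivot on row 3; the obj-row RHS becomes 10 − (-9/2)·(8/3) = 22.

22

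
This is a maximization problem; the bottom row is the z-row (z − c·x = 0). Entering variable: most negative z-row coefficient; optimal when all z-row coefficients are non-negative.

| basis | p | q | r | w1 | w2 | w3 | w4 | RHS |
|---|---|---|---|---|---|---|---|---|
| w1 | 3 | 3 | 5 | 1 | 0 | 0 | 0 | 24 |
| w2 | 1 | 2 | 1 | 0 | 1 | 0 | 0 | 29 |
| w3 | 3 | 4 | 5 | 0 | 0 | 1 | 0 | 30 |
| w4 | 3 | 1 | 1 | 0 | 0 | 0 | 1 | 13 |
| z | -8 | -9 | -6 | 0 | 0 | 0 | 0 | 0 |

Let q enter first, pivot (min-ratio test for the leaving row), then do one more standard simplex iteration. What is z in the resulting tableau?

Ratio test on column q — row 1: 24/3 = 8; row 2: 29/2 = 29/2; row 3: 30/4 = 15/2; row 4: 13/1 = 13. Minimum is 15/2 at row 3 (w3 leaves); pivot element 4.
Pivot on row 3; the z-row RHS becomes 0 − (-9)·(15/2) = 135/2.
Next entering variable (most negative z-row entry -5/4): p.
Ratio test on column p — row 1: (3/2)/(3/4) = 2; row 2: entry -1/2 ≤ 0; row 3: (15/2)/(3/4) = 10; row 4: (11/2)/(9/4) = 22/9. Minimum is 2 at row 1 (w1 leaves); pivot element 3/4.
After the second pivot the z-row RHS is 135/2 − (-5/4)·2 = 70.

70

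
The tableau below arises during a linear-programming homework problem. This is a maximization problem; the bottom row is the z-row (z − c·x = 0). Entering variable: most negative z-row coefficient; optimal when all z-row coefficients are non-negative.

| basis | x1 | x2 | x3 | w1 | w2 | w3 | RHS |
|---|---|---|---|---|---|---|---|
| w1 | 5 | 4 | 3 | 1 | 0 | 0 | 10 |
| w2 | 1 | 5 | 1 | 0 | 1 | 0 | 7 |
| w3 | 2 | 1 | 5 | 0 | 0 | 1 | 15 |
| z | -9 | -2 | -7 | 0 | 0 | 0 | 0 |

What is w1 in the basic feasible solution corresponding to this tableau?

w1 is basic (row 1); its value is the RHS of that row, 10.

10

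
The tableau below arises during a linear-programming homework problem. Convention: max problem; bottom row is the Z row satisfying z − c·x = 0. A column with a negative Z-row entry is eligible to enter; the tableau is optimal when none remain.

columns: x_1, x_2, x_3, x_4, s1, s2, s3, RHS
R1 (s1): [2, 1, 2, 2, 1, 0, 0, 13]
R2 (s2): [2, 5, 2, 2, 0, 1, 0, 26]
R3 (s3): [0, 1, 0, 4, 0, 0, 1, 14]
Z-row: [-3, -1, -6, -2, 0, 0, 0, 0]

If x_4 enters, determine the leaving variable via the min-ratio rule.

s3

Column x_4 entries and ratios — s1: 13/2 = 13/2; s2: 26/2 = 13; s3: 14/4 = 7/2.
Smallest ratio is 7/2 in the row of s3, so s3 leaves.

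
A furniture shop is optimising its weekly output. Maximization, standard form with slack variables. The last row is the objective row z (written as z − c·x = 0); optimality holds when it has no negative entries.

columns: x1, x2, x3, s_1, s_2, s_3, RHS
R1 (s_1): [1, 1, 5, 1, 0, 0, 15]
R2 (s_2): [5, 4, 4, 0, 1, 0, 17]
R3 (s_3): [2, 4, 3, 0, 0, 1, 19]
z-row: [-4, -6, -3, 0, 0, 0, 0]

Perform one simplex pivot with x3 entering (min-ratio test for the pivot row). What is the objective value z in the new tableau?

9

Ratio test on column x3 — row 1: 15/5 = 3; row 2: 17/4 = 17/4; row 3: 19/3 = 19/3. Minimum is 3 at row 1 (s_1 leaves); pivot element 5.
Pivot on row 1; the z-row RHS becomes 0 − (-3)·3 = 9.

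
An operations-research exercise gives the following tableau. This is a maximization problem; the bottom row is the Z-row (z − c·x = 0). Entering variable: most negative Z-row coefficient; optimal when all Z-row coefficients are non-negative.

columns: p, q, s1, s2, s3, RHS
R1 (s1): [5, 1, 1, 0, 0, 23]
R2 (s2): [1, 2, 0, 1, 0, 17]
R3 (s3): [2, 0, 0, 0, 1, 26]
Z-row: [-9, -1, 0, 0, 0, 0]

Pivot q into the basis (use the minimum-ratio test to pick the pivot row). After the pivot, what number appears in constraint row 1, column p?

Ratio test on column q — row 1: 23/1 = 23; row 2: 17/2 = 17/2; row 3: entry 0 ≤ 0. Minimum is 17/2 at row 2 (s2 leaves); pivot element 2.
Divide row 2 by 2; eliminate column q from the other rows.
Row 1 update in column p: 5 − 1·(1/2) = 9/2.

9/2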